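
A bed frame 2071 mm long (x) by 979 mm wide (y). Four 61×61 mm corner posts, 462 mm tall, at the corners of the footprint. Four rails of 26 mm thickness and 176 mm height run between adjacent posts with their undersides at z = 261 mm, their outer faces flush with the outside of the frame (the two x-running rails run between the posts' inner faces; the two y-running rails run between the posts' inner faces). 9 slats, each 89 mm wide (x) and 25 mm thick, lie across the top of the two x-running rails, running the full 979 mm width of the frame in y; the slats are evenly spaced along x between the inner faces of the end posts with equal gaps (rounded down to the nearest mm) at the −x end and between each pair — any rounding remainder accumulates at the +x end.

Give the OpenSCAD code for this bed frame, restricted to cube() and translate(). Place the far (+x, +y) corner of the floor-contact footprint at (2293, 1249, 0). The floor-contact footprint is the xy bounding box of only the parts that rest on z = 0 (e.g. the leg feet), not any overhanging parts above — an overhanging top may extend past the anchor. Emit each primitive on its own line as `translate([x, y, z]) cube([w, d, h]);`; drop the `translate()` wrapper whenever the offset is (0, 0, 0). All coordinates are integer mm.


translate([222, 270, 0]) cube([61, 61, 462]);
translate([222, 1188, 0]) cube([61, 61, 462]);
translate([2232, 270, 0]) cube([61, 61, 462]);
translate([2232, 1188, 0]) cube([61, 61, 462]);
translate([283, 270, 261]) cube([1949, 26, 176]);
translate([283, 1223, 261]) cube([1949, 26, 176]);
translate([222, 331, 261]) cube([26, 857, 176]);
translate([2267, 331, 261]) cube([26, 857, 176]);
translate([397, 270, 437]) cube([89, 979, 25]);
translate([600, 270, 437]) cube([89, 979, 25]);
translate([803, 270, 437]) cube([89, 979, 25]);
translate([1006, 270, 437]) cube([89, 979, 25]);
translate([1209, 270, 437]) cube([89, 979, 25]);
translate([1412, 270, 437]) cube([89, 979, 25]);
translate([1615, 270, 437]) cube([89, 979, 25]);
translate([1818, 270, 437]) cube([89, 979, 25]);
translate([2021, 270, 437]) cube([89, 979, 25]);


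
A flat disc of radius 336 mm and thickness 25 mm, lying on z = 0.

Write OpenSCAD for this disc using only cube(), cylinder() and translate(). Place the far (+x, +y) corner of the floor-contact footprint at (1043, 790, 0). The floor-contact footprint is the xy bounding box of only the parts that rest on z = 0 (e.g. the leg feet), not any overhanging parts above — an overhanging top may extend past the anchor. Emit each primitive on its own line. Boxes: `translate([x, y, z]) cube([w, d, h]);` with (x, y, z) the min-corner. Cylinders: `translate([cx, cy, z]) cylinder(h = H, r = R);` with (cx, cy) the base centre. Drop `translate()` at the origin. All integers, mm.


translate([707, 454, 0]) cylinder(h = 25, r = 336);


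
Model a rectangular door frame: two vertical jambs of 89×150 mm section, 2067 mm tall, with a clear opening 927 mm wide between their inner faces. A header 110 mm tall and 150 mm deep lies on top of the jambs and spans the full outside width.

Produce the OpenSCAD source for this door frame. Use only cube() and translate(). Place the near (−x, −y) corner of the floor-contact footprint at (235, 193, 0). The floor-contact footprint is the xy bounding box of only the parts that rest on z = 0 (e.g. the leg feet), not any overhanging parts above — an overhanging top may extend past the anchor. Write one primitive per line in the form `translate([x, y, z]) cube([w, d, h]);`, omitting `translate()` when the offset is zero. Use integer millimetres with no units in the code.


translate([235, 193, 0]) cube([89, 150, 2067]);
translate([1251, 193, 0]) cube([89, 150, 2067]);
translate([235, 193, 2067]) cube([1105, 150, 110]);


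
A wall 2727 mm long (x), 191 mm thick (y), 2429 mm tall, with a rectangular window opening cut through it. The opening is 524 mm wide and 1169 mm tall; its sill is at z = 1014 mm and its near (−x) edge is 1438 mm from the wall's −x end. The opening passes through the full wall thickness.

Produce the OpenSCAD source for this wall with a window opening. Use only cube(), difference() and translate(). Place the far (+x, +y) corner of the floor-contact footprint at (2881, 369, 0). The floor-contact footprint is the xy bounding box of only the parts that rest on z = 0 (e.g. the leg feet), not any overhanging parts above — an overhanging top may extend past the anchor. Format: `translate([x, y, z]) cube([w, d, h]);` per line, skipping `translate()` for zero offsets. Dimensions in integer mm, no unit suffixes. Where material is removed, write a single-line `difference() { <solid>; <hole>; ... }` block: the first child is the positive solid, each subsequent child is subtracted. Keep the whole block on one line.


difference() { translate([154, 178, 0]) cube([2727, 191, 2429]); translate([1592, 178, 1014]) cube([524, 191, 1169]); }


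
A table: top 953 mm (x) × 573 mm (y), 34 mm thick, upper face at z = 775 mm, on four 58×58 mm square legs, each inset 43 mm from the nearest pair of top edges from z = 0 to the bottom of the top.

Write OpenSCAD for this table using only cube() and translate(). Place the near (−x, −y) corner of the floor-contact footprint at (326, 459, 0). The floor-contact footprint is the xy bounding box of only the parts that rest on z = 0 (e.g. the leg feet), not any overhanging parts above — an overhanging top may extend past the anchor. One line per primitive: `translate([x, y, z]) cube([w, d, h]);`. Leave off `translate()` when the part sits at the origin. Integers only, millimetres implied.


translate([283, 416, 741]) cube([953, 573, 34]);
translate([326, 459, 0]) cube([58, 58, 741]);
translate([1135, 459, 0]) cube([58, 58, 741]);
translate([326, 888, 0]) cube([58, 58, 741]);
translate([1135, 888, 0]) cube([58, 58, 741]);


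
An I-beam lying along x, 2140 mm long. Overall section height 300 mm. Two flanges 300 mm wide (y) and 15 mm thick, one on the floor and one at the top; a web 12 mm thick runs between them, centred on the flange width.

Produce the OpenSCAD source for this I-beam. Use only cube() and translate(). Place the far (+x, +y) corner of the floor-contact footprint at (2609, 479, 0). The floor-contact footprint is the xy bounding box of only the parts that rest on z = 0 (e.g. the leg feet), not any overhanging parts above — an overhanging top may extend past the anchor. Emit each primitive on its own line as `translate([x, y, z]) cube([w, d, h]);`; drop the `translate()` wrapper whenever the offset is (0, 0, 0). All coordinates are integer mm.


translate([469, 179, 0]) cube([2140, 300, 15]);
translate([469, 323, 15]) cube([2140, 12, 270]);
translate([469, 179, 285]) cube([2140, 300, 15]);


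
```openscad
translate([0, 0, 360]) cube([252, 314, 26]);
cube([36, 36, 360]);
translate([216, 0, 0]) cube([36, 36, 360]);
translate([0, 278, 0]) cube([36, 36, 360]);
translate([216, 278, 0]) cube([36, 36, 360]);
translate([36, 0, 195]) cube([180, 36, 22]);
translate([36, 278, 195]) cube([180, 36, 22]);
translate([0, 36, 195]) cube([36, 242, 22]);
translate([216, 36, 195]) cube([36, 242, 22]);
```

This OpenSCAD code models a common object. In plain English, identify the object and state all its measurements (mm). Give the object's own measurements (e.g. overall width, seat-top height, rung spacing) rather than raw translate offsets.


A four-legged stool. The seat is a 252×314×26 mm slab whose top surface is at z = 386 mm; four square legs, each 36×36 mm in cross-section, run from the floor (z = 0) to the underside of the seat, each flush with a corner of the seat. Four stretchers, 36 mm wide and 22 mm tall, connect adjacent legs with their undersides at z = 195 mm, each running between the inner faces of the legs it joins and aligned with the legs' outer faces on the other axis.


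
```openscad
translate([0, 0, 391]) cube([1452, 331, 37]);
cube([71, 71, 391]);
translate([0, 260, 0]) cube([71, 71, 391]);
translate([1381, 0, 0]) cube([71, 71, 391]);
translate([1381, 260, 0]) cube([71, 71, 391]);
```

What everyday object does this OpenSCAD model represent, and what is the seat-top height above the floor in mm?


A bench. The seat-top height is 428 mm.

A long slab on four corner posts — a bench. The slab sits at z = 391 with thickness 37, so the top is 391 + 37 = 428 mm.


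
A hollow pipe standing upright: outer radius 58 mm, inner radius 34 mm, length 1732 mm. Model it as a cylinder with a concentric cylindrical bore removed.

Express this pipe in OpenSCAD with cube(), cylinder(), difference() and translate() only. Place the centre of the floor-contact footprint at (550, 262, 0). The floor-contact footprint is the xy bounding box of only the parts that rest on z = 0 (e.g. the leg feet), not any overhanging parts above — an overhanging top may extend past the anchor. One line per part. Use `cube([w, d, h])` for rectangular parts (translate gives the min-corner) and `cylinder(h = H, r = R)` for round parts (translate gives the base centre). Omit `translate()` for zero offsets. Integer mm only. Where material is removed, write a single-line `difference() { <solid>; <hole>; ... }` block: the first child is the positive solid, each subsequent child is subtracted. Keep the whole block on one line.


difference() { translate([550, 262, 0]) cylinder(h = 1732, r = 58); translate([550, 262, 0]) cylinder(h = 1732, r = 34); }


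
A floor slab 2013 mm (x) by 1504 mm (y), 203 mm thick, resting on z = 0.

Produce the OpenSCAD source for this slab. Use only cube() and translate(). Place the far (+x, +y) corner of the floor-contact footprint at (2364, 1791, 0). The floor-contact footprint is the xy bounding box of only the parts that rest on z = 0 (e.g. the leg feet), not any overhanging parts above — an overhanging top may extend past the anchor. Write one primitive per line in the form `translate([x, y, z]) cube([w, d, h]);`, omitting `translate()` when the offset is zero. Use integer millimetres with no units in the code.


translate([351, 287, 0]) cube([2013, 1504, 203]);


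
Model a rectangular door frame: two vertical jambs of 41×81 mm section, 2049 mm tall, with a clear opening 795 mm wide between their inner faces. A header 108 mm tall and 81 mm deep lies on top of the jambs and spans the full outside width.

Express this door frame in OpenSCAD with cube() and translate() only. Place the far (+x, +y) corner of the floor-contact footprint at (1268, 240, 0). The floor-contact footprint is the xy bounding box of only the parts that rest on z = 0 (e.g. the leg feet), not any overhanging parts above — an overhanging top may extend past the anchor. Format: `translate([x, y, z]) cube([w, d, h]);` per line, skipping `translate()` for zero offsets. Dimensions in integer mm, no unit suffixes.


translate([391, 159, 0]) cube([41, 81, 2049]);
translate([1227, 159, 0]) cube([41, 81, 2049]);
translate([391, 159, 2049]) cube([877, 81, 108]);


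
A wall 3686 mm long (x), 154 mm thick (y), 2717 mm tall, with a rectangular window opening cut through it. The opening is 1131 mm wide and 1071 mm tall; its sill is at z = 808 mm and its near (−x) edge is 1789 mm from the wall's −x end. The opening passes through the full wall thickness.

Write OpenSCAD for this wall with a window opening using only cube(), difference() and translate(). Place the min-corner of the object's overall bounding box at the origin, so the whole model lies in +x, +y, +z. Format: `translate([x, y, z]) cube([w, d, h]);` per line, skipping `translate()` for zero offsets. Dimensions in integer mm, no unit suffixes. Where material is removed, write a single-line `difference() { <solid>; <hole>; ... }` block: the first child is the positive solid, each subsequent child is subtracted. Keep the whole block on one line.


difference() { cube([3686, 154, 2717]); translate([1789, 0, 808]) cube([1131, 154, 1071]); }


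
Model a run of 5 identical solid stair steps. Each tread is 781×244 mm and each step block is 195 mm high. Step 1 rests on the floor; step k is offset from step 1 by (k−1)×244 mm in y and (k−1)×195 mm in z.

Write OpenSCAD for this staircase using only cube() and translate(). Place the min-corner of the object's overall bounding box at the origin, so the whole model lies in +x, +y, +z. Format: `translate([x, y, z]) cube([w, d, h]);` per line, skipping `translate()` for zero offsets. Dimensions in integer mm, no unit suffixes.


cube([781, 244, 195]);
translate([0, 244, 195]) cube([781, 244, 195]);
translate([0, 488, 390]) cube([781, 244, 195]);
translate([0, 732, 585]) cube([781, 244, 195]);
translate([0, 976, 780]) cube([781, 244, 195]);


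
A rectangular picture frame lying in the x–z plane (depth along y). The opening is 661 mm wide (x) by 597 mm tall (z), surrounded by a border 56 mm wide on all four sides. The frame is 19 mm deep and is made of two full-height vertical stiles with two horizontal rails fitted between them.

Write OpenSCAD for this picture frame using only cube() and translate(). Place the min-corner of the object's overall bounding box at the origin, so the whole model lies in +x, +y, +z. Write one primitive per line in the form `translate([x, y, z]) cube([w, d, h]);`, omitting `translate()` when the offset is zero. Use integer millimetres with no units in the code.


cube([56, 19, 709]);
translate([717, 0, 0]) cube([56, 19, 709]);
translate([56, 0, 0]) cube([661, 19, 56]);
translate([56, 0, 653]) cube([661, 19, 56]);


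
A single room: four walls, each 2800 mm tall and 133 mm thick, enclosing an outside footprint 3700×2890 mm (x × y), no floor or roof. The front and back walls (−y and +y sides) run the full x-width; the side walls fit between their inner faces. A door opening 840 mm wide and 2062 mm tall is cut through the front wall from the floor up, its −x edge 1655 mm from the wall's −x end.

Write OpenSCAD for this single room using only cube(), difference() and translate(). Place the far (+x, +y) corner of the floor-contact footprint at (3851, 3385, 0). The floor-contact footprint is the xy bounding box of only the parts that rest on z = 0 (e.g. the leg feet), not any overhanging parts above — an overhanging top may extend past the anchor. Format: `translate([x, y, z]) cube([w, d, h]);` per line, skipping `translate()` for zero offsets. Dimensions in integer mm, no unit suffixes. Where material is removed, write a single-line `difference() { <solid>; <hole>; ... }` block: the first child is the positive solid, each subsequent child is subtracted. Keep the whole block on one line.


difference() { translate([151, 495, 0]) cube([3700, 133, 2800]); translate([1806, 495, 0]) cube([840, 133, 2062]); }
translate([151, 3252, 0]) cube([3700, 133, 2800]);
translate([151, 628, 0]) cube([133, 2624, 2800]);
translate([3718, 628, 0]) cube([133, 2624, 2800]);


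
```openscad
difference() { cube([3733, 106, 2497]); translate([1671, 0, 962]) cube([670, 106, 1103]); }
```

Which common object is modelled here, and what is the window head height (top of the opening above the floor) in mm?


A wall with a window opening. The window head height is 2065 mm.

A wall with a rectangular opening subtracted — a window. Sill at z = 962, opening 1103 mm tall, so the head is at 962 + 1103 = 2065 mm.


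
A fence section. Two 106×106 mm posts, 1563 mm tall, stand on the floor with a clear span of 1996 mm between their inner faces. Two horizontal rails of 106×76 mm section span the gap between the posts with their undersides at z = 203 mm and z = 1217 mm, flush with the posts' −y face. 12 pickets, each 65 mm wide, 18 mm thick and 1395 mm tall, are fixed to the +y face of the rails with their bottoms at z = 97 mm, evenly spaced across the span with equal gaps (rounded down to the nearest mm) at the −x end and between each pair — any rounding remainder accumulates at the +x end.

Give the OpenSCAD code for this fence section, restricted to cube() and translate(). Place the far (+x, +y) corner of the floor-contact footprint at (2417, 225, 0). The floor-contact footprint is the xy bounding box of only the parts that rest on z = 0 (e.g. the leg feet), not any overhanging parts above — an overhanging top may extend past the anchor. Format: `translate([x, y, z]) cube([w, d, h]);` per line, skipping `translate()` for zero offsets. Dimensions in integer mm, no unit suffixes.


translate([209, 119, 0]) cube([106, 106, 1563]);
translate([2311, 119, 0]) cube([106, 106, 1563]);
translate([315, 119, 203]) cube([1996, 106, 76]);
translate([315, 119, 1217]) cube([1996, 106, 76]);
translate([408, 225, 97]) cube([65, 18, 1395]);
translate([566, 225, 97]) cube([65, 18, 1395]);
translate([724, 225, 97]) cube([65, 18, 1395]);
translate([882, 225, 97]) cube([65, 18, 1395]);
translate([1040, 225, 97]) cube([65, 18, 1395]);
translate([1198, 225, 97]) cube([65, 18, 1395]);
translate([1356, 225, 97]) cube([65, 18, 1395]);
translate([1514, 225, 97]) cube([65, 18, 1395]);
translate([1672, 225, 97]) cube([65, 18, 1395]);
translate([1830, 225, 97]) cube([65, 18, 1395]);
translate([1988, 225, 97]) cube([65, 18, 1395]);
translate([2146, 225, 97]) cube([65, 18, 1395]);


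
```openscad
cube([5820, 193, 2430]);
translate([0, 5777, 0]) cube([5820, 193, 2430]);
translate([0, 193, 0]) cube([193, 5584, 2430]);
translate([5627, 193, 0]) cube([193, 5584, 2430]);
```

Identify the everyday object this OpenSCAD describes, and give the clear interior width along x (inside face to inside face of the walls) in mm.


A house (or room) frame. The interior width is 5434 mm.

Four 2430 mm walls enclosing a rectangle with no floor or roof — a room or house frame. Outside width is 5820 mm and wall thickness is 193 mm, so the interior width is 5820 − 2 × 193 = 5434 mm.


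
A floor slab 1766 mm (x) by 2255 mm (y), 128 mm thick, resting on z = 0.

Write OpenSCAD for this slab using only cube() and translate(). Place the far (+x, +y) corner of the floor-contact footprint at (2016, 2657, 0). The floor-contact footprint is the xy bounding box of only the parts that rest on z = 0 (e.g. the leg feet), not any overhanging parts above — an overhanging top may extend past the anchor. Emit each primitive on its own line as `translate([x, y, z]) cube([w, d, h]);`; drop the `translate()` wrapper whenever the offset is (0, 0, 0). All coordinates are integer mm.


translate([250, 402, 0]) cube([1766, 2255, 128]);


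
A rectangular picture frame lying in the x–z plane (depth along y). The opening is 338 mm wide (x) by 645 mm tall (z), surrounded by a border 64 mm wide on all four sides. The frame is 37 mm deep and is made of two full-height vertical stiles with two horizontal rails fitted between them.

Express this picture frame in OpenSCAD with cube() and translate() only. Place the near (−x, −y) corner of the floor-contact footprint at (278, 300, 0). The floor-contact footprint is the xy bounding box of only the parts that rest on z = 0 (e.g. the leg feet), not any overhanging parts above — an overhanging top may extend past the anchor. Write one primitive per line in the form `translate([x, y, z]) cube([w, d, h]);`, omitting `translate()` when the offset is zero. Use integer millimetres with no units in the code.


translate([278, 300, 0]) cube([64, 37, 773]);
translate([680, 300, 0]) cube([64, 37, 773]);
translate([342, 300, 0]) cube([338, 37, 64]);
translate([342, 300, 709]) cube([338, 37, 64]);


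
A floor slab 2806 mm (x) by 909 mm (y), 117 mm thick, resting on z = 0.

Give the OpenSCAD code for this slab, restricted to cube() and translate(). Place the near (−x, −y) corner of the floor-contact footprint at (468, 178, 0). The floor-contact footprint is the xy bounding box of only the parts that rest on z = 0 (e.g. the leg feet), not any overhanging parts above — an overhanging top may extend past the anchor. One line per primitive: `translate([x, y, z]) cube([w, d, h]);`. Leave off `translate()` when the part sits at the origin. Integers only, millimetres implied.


translate([468, 178, 0]) cube([2806, 909, 117]);


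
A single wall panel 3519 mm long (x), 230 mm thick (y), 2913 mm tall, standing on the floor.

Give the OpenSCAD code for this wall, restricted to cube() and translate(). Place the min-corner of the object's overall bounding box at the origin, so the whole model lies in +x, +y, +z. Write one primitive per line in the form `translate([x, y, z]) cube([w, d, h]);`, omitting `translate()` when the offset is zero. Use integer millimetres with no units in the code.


cube([3519, 230, 2913]);


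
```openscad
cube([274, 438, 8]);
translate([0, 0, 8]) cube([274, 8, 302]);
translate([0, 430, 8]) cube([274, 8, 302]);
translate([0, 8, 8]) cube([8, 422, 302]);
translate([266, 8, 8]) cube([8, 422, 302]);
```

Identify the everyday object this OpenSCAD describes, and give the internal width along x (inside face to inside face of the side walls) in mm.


An open box. The internal width is 258 mm.

A 274×438 base slab with four walls standing on it — an open box. The base is 274 mm wide and the walls are 8 mm thick, so the internal width is 274 − 2 × 8 = 258 mm.


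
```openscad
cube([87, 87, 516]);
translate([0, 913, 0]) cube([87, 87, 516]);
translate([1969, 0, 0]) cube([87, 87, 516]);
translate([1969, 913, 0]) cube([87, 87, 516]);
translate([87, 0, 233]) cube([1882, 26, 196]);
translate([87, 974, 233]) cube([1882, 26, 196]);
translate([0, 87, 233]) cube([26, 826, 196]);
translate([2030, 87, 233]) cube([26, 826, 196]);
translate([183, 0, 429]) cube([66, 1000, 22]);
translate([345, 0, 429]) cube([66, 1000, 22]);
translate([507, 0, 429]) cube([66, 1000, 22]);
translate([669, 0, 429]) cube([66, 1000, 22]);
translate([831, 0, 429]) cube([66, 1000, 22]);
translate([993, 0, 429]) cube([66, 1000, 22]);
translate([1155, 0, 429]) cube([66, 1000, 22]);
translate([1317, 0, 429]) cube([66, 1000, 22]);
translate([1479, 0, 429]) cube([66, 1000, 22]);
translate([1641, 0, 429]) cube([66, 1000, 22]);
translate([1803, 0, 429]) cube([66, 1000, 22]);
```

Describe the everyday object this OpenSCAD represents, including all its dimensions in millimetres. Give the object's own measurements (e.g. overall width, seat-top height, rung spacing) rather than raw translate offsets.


A bed frame 2056 mm long (x) by 1000 mm wide (y). Four 87×87 mm corner posts, 516 mm tall, at the corners of the footprint. Four rails of 26 mm thickness and 196 mm height run between adjacent posts with their undersides at z = 233 mm, their outer faces flush with the outside of the frame (the two x-running rails run between the posts' inner faces; the two y-running rails run between the posts' inner faces). 11 slats, each 66 mm wide (x) and 22 mm thick, lie across the top of the two x-running rails, running the full 1000 mm width of the frame in y; along x they sit between the end posts with a 96 mm gap after the −x posts and between neighbouring slats, leaving 100 mm before the +x posts.


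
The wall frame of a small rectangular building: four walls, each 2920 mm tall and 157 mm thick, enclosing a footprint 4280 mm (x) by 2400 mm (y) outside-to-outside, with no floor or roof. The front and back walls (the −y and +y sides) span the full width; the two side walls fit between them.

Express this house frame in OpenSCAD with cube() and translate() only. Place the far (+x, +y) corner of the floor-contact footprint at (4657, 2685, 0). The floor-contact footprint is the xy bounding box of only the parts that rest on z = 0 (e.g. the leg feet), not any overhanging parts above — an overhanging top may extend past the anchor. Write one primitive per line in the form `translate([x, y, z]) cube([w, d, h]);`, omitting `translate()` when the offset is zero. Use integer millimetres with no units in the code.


translate([377, 285, 0]) cube([4280, 157, 2920]);
translate([377, 2528, 0]) cube([4280, 157, 2920]);
translate([377, 442, 0]) cube([157, 2086, 2920]);
translate([4500, 442, 0]) cube([157, 2086, 2920]);


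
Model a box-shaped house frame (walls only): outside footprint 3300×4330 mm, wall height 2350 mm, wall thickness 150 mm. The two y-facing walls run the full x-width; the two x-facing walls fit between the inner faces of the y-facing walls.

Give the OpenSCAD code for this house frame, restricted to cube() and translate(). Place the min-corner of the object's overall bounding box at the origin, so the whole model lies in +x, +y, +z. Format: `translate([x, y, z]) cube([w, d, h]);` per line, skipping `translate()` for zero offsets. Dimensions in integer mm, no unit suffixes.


cube([3300, 150, 2350]);
translate([0, 4180, 0]) cube([3300, 150, 2350]);
translate([0, 150, 0]) cube([150, 4030, 2350]);
translate([3150, 150, 0]) cube([150, 4030, 2350]);


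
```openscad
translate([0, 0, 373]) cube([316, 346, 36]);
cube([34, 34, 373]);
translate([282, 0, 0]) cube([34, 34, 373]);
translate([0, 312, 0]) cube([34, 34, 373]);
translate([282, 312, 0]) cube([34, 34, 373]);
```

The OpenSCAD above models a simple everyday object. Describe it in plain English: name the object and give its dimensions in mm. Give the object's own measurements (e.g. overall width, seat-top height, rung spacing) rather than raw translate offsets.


A simple wooden stool: a rectangular seat 316 mm (x) by 346 mm (y), 36 mm thick, top face at z = 409 mm, on four square legs, each 34×34 mm in cross-section. The legs rest on z = 0, each flush with a corner of the seat.


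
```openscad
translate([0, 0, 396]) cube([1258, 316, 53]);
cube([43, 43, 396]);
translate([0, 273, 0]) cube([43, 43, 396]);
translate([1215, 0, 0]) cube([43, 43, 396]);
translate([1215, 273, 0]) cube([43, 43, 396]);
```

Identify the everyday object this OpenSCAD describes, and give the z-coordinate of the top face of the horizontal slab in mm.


A bench. The seat-top height is 449 mm.

A long slab on four corner posts — a bench. The slab sits at z = 396 with thickness 53, so the top is 396 + 53 = 449 mm.


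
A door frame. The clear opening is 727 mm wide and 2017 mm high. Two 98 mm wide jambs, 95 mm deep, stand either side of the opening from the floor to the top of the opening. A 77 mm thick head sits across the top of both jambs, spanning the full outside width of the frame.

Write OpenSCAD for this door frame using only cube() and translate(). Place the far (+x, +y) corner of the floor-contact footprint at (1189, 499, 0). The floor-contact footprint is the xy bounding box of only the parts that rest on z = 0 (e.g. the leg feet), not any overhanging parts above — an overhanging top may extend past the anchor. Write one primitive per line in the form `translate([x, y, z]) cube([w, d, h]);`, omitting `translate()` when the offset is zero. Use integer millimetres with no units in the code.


translate([266, 404, 0]) cube([98, 95, 2017]);
translate([1091, 404, 0]) cube([98, 95, 2017]);
translate([266, 404, 2017]) cube([923, 95, 77]);


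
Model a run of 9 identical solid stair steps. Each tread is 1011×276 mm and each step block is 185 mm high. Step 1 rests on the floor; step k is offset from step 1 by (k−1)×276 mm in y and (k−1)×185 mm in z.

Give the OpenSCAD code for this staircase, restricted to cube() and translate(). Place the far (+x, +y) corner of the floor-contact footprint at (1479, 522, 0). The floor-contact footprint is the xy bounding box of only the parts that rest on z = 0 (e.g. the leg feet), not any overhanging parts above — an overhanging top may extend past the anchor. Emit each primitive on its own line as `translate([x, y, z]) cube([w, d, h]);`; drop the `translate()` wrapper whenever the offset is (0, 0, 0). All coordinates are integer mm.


translate([468, 246, 0]) cube([1011, 276, 185]);
translate([468, 522, 185]) cube([1011, 276, 185]);
translate([468, 798, 370]) cube([1011, 276, 185]);
translate([468, 1074, 555]) cube([1011, 276, 185]);
translate([468, 1350, 740]) cube([1011, 276, 185]);
translate([468, 1626, 925]) cube([1011, 276, 185]);
translate([468, 1902, 1110]) cube([1011, 276, 185]);
translate([468, 2178, 1295]) cube([1011, 276, 185]);
translate([468, 2454, 1480]) cube([1011, 276, 185]);


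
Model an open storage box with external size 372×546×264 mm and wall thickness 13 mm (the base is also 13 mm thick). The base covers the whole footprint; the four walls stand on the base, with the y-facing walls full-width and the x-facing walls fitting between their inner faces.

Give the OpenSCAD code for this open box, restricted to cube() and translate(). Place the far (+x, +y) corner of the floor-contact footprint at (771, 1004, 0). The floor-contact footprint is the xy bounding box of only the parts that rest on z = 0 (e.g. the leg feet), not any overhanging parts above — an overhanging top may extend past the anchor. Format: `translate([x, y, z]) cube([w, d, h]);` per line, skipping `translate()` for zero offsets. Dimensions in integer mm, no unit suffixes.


translate([399, 458, 0]) cube([372, 546, 13]);
translate([399, 458, 13]) cube([372, 13, 251]);
translate([399, 991, 13]) cube([372, 13, 251]);
translate([399, 471, 13]) cube([13, 520, 251]);
translate([758, 471, 13]) cube([13, 520, 251]);


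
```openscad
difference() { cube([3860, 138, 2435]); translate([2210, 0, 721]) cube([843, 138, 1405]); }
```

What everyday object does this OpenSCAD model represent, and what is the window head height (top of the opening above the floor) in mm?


A wall with a window opening. The window head height is 2126 mm.

A wall with a rectangular opening subtracted — a window. Sill at z = 721, opening 1405 mm tall, so the head is at 721 + 1405 = 2126 mm.


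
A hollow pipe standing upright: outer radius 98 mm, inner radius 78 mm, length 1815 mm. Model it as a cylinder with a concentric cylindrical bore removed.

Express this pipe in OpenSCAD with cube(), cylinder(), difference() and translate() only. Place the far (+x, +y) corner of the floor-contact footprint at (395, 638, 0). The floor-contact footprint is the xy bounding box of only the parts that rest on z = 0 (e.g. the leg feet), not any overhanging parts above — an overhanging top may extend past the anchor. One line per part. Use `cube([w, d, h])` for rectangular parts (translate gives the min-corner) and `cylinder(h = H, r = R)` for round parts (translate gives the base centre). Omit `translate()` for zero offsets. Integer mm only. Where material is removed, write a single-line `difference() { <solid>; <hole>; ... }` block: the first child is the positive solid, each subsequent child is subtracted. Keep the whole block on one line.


difference() { translate([297, 540, 0]) cylinder(h = 1815, r = 98); translate([297, 540, 0]) cylinder(h = 1815, r = 78); }


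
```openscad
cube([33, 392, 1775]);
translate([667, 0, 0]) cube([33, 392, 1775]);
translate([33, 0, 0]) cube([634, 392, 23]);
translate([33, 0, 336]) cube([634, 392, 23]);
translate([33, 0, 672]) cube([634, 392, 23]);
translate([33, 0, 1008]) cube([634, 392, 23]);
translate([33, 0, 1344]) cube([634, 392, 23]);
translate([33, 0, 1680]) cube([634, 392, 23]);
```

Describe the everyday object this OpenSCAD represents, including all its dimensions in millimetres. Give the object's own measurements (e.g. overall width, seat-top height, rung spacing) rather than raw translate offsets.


An open bookshelf. Two side panels, each 33 mm thick, 392 mm deep and 1775 mm tall, stand 700 mm apart (outside-to-outside). Between them sit 6 shelves, each 23 mm thick and 392 mm deep, spanning the full gap between the sides. The bottom shelf rests on the floor (its underside at z = 0) and the clear gap between one shelf's top and the next shelf's underside is 313 mm.


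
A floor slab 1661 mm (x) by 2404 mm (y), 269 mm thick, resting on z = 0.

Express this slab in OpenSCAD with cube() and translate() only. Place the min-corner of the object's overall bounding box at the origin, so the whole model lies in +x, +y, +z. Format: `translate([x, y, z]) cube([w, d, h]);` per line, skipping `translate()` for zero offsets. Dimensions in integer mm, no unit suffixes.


cube([1661, 2404, 269]);


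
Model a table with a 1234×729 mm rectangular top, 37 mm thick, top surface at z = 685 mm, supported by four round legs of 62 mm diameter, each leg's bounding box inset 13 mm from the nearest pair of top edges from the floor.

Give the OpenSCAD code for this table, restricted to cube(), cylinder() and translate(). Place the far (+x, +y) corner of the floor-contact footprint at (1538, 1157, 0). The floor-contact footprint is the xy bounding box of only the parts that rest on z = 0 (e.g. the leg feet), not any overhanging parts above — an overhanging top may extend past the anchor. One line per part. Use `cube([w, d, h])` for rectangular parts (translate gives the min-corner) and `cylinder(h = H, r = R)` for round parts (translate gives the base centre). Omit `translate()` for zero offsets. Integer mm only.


translate([317, 441, 648]) cube([1234, 729, 37]);
translate([361, 485, 0]) cylinder(h = 648, r = 31);
translate([1507, 485, 0]) cylinder(h = 648, r = 31);
translate([361, 1126, 0]) cylinder(h = 648, r = 31);
translate([1507, 1126, 0]) cylinder(h = 648, r = 31);


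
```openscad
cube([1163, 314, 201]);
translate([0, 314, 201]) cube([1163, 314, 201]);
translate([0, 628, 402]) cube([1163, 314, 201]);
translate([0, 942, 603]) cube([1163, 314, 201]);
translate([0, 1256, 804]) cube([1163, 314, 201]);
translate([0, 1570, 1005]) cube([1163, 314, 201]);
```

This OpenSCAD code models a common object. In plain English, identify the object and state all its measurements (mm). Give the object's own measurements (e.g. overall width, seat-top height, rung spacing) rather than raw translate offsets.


A straight staircase of 6 solid steps. Each step is 1163 mm wide (x), 314 mm deep (y, the going) and 201 mm tall (the rise). The first step rests on the floor; each subsequent step sits one going further in +y and one rise higher in +z, directly behind and above the previous step with no overlap.


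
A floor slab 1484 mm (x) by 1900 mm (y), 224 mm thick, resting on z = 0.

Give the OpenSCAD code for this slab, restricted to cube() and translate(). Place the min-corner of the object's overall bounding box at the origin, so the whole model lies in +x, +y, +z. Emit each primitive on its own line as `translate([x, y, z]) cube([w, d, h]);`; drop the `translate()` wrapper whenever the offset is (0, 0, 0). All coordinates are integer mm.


cube([1484, 1900, 224]);


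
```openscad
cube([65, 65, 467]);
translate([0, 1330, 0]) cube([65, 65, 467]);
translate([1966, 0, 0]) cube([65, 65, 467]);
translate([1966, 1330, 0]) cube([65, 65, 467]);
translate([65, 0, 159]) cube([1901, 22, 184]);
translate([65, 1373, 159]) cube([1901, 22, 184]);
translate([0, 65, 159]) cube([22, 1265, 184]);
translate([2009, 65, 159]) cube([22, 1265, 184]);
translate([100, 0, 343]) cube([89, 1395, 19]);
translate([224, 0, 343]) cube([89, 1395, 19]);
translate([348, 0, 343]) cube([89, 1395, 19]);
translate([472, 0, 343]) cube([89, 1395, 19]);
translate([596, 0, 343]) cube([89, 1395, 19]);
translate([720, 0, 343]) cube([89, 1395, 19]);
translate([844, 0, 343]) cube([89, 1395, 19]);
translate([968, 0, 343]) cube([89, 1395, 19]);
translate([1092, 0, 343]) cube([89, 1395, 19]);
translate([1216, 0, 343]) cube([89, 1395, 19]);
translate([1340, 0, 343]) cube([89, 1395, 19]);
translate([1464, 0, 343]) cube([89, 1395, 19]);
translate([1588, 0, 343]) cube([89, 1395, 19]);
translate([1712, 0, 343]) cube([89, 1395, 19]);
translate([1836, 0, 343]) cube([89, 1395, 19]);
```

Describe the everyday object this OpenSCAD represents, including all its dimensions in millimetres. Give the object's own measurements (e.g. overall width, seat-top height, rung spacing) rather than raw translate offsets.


A bed frame 2031 mm long (x) by 1395 mm wide (y). Four 65×65 mm corner posts, 467 mm tall, at the corners of the footprint. Four rails of 22 mm thickness and 184 mm height run between adjacent posts with their undersides at z = 159 mm, their outer faces flush with the outside of the frame (the two x-running rails run between the posts' inner faces; the two y-running rails run between the posts' inner faces). 15 slats, each 89 mm wide (x) and 19 mm thick, lie across the top of the two x-running rails, running the full 1395 mm width of the frame in y; along x they sit between the end posts with a 35 mm gap after the −x posts and between neighbouring slats, leaving 41 mm before the +x posts.


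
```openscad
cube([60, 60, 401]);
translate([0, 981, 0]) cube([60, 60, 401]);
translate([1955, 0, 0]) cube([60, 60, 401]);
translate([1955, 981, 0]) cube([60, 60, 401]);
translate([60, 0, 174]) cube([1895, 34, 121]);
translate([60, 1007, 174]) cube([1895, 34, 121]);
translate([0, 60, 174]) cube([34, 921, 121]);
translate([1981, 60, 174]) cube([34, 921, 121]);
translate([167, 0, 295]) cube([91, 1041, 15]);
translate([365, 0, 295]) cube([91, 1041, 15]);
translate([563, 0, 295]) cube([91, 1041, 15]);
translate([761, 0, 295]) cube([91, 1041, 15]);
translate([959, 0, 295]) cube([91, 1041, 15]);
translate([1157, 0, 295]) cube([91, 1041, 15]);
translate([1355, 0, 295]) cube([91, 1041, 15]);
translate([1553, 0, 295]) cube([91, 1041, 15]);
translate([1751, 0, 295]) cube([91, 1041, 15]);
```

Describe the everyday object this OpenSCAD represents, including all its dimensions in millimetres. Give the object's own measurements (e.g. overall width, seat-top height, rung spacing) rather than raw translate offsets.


A bed frame 2015 mm long (x) by 1041 mm wide (y). Four 60×60 mm corner posts, 401 mm tall, at the corners of the footprint. Four rails of 34 mm thickness and 121 mm height run between adjacent posts with their undersides at z = 174 mm, their outer faces flush with the outside of the frame (the two x-running rails run between the posts' inner faces; the two y-running rails run between the posts' inner faces). 9 slats, each 91 mm wide (x) and 15 mm thick, lie across the top of the two x-running rails, running the full 1041 mm width of the frame in y; along x they sit between the end posts with a 107 mm gap after the −x posts and between neighbouring slats, leaving 113 mm before the +x posts.


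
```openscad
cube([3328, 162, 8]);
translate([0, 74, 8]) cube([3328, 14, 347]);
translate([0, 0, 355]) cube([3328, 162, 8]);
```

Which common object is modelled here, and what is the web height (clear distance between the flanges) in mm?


An I-beam. The web height is 347 mm.

Two wide flanges with a thin centred web — an I-beam. Overall 363 mm minus two 8 mm flanges gives a web of 363 − 2·8 = 347 mm.


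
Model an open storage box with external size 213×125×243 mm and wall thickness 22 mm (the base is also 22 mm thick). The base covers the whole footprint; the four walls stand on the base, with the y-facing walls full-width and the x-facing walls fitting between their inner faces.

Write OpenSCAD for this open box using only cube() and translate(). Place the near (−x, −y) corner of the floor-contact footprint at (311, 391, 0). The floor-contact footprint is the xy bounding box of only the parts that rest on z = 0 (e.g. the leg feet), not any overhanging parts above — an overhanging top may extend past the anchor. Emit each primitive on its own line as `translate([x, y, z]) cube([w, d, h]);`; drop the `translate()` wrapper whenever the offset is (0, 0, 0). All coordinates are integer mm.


translate([311, 391, 0]) cube([213, 125, 22]);
translate([311, 391, 22]) cube([213, 22, 221]);
translate([311, 494, 22]) cube([213, 22, 221]);
translate([311, 413, 22]) cube([22, 81, 221]);
translate([502, 413, 22]) cube([22, 81, 221]);


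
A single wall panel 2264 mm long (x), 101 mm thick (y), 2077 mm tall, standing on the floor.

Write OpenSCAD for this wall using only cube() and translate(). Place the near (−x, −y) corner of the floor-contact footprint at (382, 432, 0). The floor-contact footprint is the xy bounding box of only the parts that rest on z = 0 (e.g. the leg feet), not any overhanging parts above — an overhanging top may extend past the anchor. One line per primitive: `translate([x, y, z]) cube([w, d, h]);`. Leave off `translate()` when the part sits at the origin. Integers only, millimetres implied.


translate([382, 432, 0]) cube([2264, 101, 2077]);


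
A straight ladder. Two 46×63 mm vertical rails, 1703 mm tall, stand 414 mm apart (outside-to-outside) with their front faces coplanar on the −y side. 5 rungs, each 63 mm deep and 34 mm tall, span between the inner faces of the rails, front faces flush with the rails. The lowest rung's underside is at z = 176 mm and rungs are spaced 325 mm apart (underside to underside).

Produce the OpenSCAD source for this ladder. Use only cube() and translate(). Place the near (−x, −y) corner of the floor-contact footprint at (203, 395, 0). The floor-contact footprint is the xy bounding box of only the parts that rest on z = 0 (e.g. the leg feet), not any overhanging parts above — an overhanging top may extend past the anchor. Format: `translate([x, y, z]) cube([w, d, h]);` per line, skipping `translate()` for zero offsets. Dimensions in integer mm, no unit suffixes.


translate([203, 395, 0]) cube([46, 63, 1703]);
translate([571, 395, 0]) cube([46, 63, 1703]);
translate([249, 395, 176]) cube([322, 63, 34]);
translate([249, 395, 501]) cube([322, 63, 34]);
translate([249, 395, 826]) cube([322, 63, 34]);
translate([249, 395, 1151]) cube([322, 63, 34]);
translate([249, 395, 1476]) cube([322, 63, 34]);
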